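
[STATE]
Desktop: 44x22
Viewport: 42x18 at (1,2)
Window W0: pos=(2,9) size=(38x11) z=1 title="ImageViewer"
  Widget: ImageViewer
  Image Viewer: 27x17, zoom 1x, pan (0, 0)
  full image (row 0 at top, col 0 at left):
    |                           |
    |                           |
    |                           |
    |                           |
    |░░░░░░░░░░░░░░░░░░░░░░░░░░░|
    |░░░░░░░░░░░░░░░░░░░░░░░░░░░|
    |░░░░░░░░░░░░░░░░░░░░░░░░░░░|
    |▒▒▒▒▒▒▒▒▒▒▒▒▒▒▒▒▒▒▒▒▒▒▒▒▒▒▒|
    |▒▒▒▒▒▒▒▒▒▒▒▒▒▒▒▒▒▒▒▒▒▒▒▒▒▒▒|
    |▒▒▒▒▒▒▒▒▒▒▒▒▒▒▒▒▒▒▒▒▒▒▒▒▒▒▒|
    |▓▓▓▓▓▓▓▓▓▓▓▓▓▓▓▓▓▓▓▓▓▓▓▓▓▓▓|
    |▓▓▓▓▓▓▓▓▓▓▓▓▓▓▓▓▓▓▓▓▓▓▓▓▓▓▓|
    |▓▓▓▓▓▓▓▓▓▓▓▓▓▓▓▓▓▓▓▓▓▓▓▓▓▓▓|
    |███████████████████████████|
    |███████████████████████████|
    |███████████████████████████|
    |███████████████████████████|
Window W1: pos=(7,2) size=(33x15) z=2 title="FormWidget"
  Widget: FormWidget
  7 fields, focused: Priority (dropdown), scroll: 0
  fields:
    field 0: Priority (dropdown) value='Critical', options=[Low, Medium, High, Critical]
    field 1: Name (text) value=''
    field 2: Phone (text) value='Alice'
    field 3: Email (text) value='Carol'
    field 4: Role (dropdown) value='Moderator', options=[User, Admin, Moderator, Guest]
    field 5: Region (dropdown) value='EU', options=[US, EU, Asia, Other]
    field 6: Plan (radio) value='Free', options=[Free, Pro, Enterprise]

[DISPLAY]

      ┏━━━━━━━━━━━━━━━━━━━━━━━━━━━━━━━┓   
      ┃ FormWidget                    ┃   
      ┠───────────────────────────────┨   
      ┃> Priority:   [Critical      ▼]┃   
      ┃  Name:       [               ]┃   
      ┃  Phone:      [Alice          ]┃   
      ┃  Email:      [Carol          ]┃   
 ┏━━━━┃  Role:       [Moderator     ▼]┃   
 ┃ Ima┃  Region:     [EU            ▼]┃   
 ┠────┃  Plan:       (●) Free  ( ) Pro┃   
 ┃    ┃                               ┃   
 ┃    ┃                               ┃   
 ┃    ┃                               ┃   
 ┃    ┃                               ┃   
 ┃░░░░┗━━━━━━━━━━━━━━━━━━━━━━━━━━━━━━━┛   
 ┃░░░░░░░░░░░░░░░░░░░░░░░░░░░         ┃   
 ┃░░░░░░░░░░░░░░░░░░░░░░░░░░░         ┃   
 ┗━━━━━━━━━━━━━━━━━━━━━━━━━━━━━━━━━━━━┛   


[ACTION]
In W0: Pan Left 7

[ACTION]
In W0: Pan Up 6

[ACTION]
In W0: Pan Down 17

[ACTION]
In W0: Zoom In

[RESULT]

      ┏━━━━━━━━━━━━━━━━━━━━━━━━━━━━━━━┓   
      ┃ FormWidget                    ┃   
      ┠───────────────────────────────┨   
      ┃> Priority:   [Critical      ▼]┃   
      ┃  Name:       [               ]┃   
      ┃  Phone:      [Alice          ]┃   
      ┃  Email:      [Carol          ]┃   
 ┏━━━━┃  Role:       [Moderator     ▼]┃   
 ┃ Ima┃  Region:     [EU            ▼]┃   
 ┠────┃  Plan:       (●) Free  ( ) Pro┃   
 ┃▒▒▒▒┃                               ┃   
 ┃▒▒▒▒┃                               ┃   
 ┃▒▒▒▒┃                               ┃   
 ┃▓▓▓▓┃                               ┃   
 ┃▓▓▓▓┗━━━━━━━━━━━━━━━━━━━━━━━━━━━━━━━┛   
 ┃▓▓▓▓▓▓▓▓▓▓▓▓▓▓▓▓▓▓▓▓▓▓▓▓▓▓▓▓▓▓▓▓▓▓▓▓┃   
 ┃▓▓▓▓▓▓▓▓▓▓▓▓▓▓▓▓▓▓▓▓▓▓▓▓▓▓▓▓▓▓▓▓▓▓▓▓┃   
 ┗━━━━━━━━━━━━━━━━━━━━━━━━━━━━━━━━━━━━┛   


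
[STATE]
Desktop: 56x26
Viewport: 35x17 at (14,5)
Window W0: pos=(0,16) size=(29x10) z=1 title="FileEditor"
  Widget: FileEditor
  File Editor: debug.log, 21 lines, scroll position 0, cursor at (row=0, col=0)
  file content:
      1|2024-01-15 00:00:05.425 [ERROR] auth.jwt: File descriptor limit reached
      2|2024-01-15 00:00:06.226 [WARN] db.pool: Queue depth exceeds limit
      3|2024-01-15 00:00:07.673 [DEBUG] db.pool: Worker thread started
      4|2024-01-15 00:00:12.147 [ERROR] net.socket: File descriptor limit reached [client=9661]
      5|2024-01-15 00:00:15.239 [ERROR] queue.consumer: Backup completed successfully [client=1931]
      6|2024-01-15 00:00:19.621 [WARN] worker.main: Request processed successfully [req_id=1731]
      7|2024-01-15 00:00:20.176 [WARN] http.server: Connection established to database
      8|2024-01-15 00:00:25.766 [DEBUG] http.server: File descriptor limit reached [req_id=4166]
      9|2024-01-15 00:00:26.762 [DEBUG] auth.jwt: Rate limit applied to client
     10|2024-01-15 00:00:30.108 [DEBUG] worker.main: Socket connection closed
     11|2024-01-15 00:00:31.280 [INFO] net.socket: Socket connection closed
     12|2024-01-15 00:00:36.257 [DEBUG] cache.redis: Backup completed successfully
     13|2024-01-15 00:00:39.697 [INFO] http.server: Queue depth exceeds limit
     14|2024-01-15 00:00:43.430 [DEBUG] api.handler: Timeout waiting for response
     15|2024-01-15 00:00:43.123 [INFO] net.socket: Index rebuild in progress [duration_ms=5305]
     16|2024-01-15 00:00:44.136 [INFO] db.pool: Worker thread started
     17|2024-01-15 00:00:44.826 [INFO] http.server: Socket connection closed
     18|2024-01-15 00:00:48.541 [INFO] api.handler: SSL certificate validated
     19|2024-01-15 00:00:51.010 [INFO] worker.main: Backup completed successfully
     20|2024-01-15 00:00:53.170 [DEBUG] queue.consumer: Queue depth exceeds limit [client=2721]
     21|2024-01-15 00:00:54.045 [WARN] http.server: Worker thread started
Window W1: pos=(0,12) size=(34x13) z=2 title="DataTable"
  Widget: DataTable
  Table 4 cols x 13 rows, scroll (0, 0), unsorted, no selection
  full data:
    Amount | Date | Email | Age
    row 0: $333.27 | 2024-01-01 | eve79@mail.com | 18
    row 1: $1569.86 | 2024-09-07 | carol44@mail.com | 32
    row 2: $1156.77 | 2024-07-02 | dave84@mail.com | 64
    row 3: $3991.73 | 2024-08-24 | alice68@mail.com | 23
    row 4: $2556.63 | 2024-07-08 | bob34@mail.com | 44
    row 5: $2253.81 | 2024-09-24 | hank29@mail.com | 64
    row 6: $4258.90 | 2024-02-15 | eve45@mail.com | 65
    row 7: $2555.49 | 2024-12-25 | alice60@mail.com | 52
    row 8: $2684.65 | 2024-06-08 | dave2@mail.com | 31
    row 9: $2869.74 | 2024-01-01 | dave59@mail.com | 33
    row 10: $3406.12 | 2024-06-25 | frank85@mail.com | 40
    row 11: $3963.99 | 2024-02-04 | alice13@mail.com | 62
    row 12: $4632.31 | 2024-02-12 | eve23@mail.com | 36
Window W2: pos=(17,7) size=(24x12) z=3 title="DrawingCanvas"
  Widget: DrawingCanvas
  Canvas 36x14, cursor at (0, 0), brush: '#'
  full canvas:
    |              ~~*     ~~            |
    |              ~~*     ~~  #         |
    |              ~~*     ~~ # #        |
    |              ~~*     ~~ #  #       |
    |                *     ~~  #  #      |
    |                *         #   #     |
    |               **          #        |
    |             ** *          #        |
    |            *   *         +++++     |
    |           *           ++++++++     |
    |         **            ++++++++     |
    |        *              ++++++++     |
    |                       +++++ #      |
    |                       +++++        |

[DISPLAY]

                                   
                                   
   ┏━━━━━━━━━━━━━━━━━━━━━━┓        
   ┃ DrawingCanvas        ┃        
   ┠──────────────────────┨        
   ┃+             ~~*     ┃        
   ┃              ~~*     ┃        
━━━┃              ~~*     ┃        
   ┃              ~~*     ┃        
───┃                *     ┃        
   ┃                *     ┃        
───┃               **     ┃        
-01┃             ** *     ┃        
-09┗━━━━━━━━━━━━━━━━━━━━━━┛        
-07-02│dave84@mail.┃               
-08-24│alice68@mail┃               
-07-08│bob34@mail.c┃               


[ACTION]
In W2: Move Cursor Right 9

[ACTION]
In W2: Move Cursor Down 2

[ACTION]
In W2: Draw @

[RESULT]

                                   
                                   
   ┏━━━━━━━━━━━━━━━━━━━━━━┓        
   ┃ DrawingCanvas        ┃        
   ┠──────────────────────┨        
   ┃              ~~*     ┃        
   ┃              ~~*     ┃        
━━━┃         @    ~~*     ┃        
   ┃              ~~*     ┃        
───┃                *     ┃        
   ┃                *     ┃        
───┃               **     ┃        
-01┃             ** *     ┃        
-09┗━━━━━━━━━━━━━━━━━━━━━━┛        
-07-02│dave84@mail.┃               
-08-24│alice68@mail┃               
-07-08│bob34@mail.c┃               


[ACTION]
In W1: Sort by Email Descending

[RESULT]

                                   
                                   
   ┏━━━━━━━━━━━━━━━━━━━━━━┓        
   ┃ DrawingCanvas        ┃        
   ┠──────────────────────┨        
   ┃              ~~*     ┃        
   ┃              ~~*     ┃        
━━━┃         @    ~~*     ┃        
   ┃              ~~*     ┃        
───┃                *     ┃        
   ┃                *     ┃        
───┃               **     ┃        
-09┃             ** *     ┃        
-06┗━━━━━━━━━━━━━━━━━━━━━━┛        
-01-01│eve79@mail.c┃               
-02-15│eve45@mail.c┃               
-02-12│eve23@mail.c┃               


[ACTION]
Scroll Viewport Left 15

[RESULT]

                                   
                                   
                 ┏━━━━━━━━━━━━━━━━━
                 ┃ DrawingCanvas   
                 ┠─────────────────
                 ┃              ~~*
                 ┃              ~~*
┏━━━━━━━━━━━━━━━━┃         @    ~~*
┃ DataTable      ┃              ~~*
┠────────────────┃                *
┃Amount  │Date   ┃                *
┃────────┼───────┃               **
┃$2253.81│2024-09┃             ** *
┃$3406.12│2024-06┗━━━━━━━━━━━━━━━━━
┃$333.27 │2024-01-01│eve79@mail.c┃ 
┃$4258.90│2024-02-15│eve45@mail.c┃ 
┃$4632.31│2024-02-12│eve23@mail.c┃ 


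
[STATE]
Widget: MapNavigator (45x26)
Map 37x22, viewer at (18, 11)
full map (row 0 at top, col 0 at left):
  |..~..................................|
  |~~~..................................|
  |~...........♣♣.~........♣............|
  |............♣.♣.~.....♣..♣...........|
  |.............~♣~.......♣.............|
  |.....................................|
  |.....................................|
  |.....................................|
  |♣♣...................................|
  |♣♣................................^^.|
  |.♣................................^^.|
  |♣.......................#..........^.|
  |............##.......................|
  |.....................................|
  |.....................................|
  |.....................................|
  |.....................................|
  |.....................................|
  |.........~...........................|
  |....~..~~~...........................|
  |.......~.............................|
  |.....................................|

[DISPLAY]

                                             
                                             
    ..~..................................    
    ~~~..................................    
    ~...........♣♣.~........♣............    
    ............♣.♣.~.....♣..♣...........    
    .............~♣~.......♣.............    
    .....................................    
    .....................................    
    .....................................    
    ♣♣...................................    
    ♣♣................................^^.    
    .♣................................^^.    
    ♣.................@.....#..........^.    
    ............##.......................    
    .....................................    
    .....................................    
    .....................................    
    .....................................    
    .....................................    
    .........~...........................    
    ....~..~~~...........................    
    .......~.............................    
    .....................................    
                                             
                                             


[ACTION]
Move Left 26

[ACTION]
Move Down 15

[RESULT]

                      ♣♣.....................
                      ♣♣.....................
                      .♣.....................
                      ♣......................
                      ............##.........
                      .......................
                      .......................
                      .......................
                      .......................
                      .......................
                      .........~.............
                      ....~..~~~.............
                      .......~...............
                      @......................
                                             
                                             
                                             
                                             
                                             
                                             
                                             
                                             
                                             
                                             
                                             
                                             


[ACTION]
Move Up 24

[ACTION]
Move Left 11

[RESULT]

                                             
                                             
                                             
                                             
                                             
                                             
                                             
                                             
                                             
                                             
                                             
                                             
                                             
                      @.~....................
                      ~~~....................
                      ~...........♣♣.~.......
                      ............♣.♣.~.....♣
                      .............~♣~.......
                      .......................
                      .......................
                      .......................
                      ♣♣.....................
                      ♣♣.....................
                      .♣.....................
                      ♣......................
                      ............##.........


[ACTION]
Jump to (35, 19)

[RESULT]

........................                     
........................                     
........................                     
.....................^^.                     
.....................^^.                     
...........#..........^.                     
#.......................                     
........................                     
........................                     
........................                     
........................                     
........................                     
........................                     
......................@.                     
........................                     
........................                     
                                             
                                             
                                             
                                             
                                             
                                             
                                             
                                             
                                             
                                             


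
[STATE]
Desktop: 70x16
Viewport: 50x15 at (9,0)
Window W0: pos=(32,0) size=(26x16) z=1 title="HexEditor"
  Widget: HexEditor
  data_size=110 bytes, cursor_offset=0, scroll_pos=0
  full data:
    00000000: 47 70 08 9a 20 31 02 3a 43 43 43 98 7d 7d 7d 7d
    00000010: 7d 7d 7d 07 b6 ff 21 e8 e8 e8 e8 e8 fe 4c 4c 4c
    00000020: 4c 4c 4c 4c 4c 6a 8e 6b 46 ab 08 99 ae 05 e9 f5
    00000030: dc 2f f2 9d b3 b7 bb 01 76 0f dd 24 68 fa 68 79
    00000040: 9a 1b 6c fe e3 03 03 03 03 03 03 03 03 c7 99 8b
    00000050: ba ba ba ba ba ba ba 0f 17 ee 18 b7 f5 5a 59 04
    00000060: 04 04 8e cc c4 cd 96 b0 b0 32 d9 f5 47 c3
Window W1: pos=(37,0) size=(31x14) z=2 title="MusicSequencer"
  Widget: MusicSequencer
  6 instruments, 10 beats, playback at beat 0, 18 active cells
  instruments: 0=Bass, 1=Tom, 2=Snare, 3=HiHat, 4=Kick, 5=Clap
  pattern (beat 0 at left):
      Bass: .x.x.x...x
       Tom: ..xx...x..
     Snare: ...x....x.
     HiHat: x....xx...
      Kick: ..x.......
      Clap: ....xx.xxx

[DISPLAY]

                       ┏━━━━┏━━━━━━━━━━━━━━━━━━━━━
                       ┃ Hex┃ MusicSequencer      
                       ┠────┠─────────────────────
                       ┃0000┃      ▼123456789     
                       ┃0000┃  Bass·█·█·█···█     
                       ┃0000┃   Tom··██···█··     
                       ┃0000┃ Snare···█····█·     
                       ┃0000┃ HiHat█····██···     
                       ┃0000┃  Kick··█·······     
                       ┃0000┃  Clap····██·███     
                       ┃    ┃                     
                       ┃    ┃                     
                       ┃    ┃                     
                       ┃    ┗━━━━━━━━━━━━━━━━━━━━━
                       ┃                        ┃ 


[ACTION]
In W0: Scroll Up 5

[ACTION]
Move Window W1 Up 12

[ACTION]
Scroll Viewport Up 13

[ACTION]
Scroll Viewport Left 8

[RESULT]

                               ┏━━━━┏━━━━━━━━━━━━━
                               ┃ Hex┃ MusicSequenc
                               ┠────┠─────────────
                               ┃0000┃      ▼123456
                               ┃0000┃  Bass·█·█·█·
                               ┃0000┃   Tom··██···
                               ┃0000┃ Snare···█···
                               ┃0000┃ HiHat█····██
                               ┃0000┃  Kick··█····
                               ┃0000┃  Clap····██·
                               ┃    ┃             
                               ┃    ┃             
                               ┃    ┃             
                               ┃    ┗━━━━━━━━━━━━━
                               ┃                  


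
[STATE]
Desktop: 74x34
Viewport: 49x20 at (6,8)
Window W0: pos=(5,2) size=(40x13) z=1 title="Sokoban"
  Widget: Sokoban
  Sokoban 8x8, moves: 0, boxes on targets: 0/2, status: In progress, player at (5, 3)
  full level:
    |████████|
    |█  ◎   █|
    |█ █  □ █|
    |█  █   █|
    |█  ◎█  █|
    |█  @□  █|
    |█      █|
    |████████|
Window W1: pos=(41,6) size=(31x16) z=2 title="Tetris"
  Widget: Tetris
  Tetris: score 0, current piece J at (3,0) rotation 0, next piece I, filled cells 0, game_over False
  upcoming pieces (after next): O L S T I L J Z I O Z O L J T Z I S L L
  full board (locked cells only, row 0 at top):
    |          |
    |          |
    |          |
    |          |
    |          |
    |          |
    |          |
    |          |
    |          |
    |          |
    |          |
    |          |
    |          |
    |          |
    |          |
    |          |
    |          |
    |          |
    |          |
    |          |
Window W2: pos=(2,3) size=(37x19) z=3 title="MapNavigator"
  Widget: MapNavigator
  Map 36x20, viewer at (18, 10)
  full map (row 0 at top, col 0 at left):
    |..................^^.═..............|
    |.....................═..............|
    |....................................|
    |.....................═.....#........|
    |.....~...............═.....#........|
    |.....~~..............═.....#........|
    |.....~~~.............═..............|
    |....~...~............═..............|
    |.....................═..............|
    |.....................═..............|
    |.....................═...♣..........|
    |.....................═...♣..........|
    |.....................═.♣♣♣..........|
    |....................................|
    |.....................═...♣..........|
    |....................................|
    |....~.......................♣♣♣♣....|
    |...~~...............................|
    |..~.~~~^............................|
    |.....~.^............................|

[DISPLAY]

.~~..............═.....#........┃  ┠─────────────
.~~~.............═..............┃  ┃          │Ne
~...~............═..............┃  ┃          │██
.................═..............┃  ┃          │  
.................═..............┃  ┃          │  
..............@..═...♣..........┃  ┃          │  
.................═...♣..........┃━━┃          │  
.................═.♣♣♣..........┃  ┃          │Sc
................................┃  ┃          │0 
.................═...♣..........┃  ┃          │  
................................┃  ┃          │  
~.......................♣♣♣♣....┃  ┃          │  
~...............................┃  ┃          │  
━━━━━━━━━━━━━━━━━━━━━━━━━━━━━━━━┛  ┗━━━━━━━━━━━━━
                                                 
                                                 
                                                 
                                                 
                                                 
                                                 


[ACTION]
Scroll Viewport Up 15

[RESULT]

                                                 
                                                 
━━━━━━━━━━━━━━━━━━━━━━━━━━━━━━━━━━━━━━┓          
━━━━━━━━━━━━━━━━━━━━━━━━━━━━━━━━┓     ┃          
pNavigator                      ┃─────┨          
────────────────────────────────┨     ┃          
.................═.....#........┃  ┏━━━━━━━━━━━━━
.~...............═.....#........┃  ┃ Tetris      
.~~..............═.....#........┃  ┠─────────────
.~~~.............═..............┃  ┃          │Ne
~...~............═..............┃  ┃          │██
.................═..............┃  ┃          │  
.................═..............┃  ┃          │  
..............@..═...♣..........┃  ┃          │  
.................═...♣..........┃━━┃          │  
.................═.♣♣♣..........┃  ┃          │Sc
................................┃  ┃          │0 
.................═...♣..........┃  ┃          │  
................................┃  ┃          │  
~.......................♣♣♣♣....┃  ┃          │  


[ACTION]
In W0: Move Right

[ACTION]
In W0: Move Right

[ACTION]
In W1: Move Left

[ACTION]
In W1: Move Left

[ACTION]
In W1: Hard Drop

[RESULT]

                                                 
                                                 
━━━━━━━━━━━━━━━━━━━━━━━━━━━━━━━━━━━━━━┓          
━━━━━━━━━━━━━━━━━━━━━━━━━━━━━━━━┓     ┃          
pNavigator                      ┃─────┨          
────────────────────────────────┨     ┃          
.................═.....#........┃  ┏━━━━━━━━━━━━━
.~...............═.....#........┃  ┃ Tetris      
.~~..............═.....#........┃  ┠─────────────
.~~~.............═..............┃  ┃          │Ne
~...~............═..............┃  ┃          │▓▓
.................═..............┃  ┃          │▓▓
.................═..............┃  ┃          │  
..............@..═...♣..........┃  ┃          │  
.................═...♣..........┃━━┃          │  
.................═.♣♣♣..........┃  ┃          │Sc
................................┃  ┃          │0 
.................═...♣..........┃  ┃          │  
................................┃  ┃          │  
~.......................♣♣♣♣....┃  ┃ █        │  


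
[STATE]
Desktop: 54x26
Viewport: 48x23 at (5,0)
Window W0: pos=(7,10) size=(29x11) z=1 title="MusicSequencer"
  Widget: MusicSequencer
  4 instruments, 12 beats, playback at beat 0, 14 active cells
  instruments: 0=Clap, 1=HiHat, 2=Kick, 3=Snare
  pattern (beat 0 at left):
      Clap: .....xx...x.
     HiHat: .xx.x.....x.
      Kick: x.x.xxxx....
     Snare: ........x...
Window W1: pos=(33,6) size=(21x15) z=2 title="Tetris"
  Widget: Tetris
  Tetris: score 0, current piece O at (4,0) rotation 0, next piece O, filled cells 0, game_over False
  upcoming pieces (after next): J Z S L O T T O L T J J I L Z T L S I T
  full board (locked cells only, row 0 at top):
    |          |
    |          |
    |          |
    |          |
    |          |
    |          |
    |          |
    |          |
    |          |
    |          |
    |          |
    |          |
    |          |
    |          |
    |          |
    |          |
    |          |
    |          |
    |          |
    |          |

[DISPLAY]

                                                
                                                
                                                
                                                
                                                
                                                
                            ┏━━━━━━━━━━━━━━━━━━━
                            ┃ Tetris            
                            ┠───────────────────
                            ┃          │Next:   
  ┏━━━━━━━━━━━━━━━━━━━━━━━━━┃          │▓▓      
  ┃ MusicSequencer          ┃          │▓▓      
  ┠─────────────────────────┃          │        
  ┃      ▼12345678901       ┃          │        
  ┃  Clap·····██···█·       ┃          │        
  ┃ HiHat·██·█·····█·       ┃          │Score:  
  ┃  Kick█·█·████····       ┃          │0       
  ┃ Snare········█···       ┃          │        
  ┃                         ┃          │        
  ┃                         ┃          │        
  ┗━━━━━━━━━━━━━━━━━━━━━━━━━┗━━━━━━━━━━━━━━━━━━━
                                                
                                                


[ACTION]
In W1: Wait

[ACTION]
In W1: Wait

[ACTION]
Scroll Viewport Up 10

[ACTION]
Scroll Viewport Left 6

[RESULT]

                                                
                                                
                                                
                                                
                                                
                                                
                                 ┏━━━━━━━━━━━━━━
                                 ┃ Tetris       
                                 ┠──────────────
                                 ┃          │Nex
       ┏━━━━━━━━━━━━━━━━━━━━━━━━━┃          │▓▓ 
       ┃ MusicSequencer          ┃          │▓▓ 
       ┠─────────────────────────┃          │   
       ┃      ▼12345678901       ┃          │   
       ┃  Clap·····██···█·       ┃          │   
       ┃ HiHat·██·█·····█·       ┃          │Sco
       ┃  Kick█·█·████····       ┃          │0  
       ┃ Snare········█···       ┃          │   
       ┃                         ┃          │   
       ┃                         ┃          │   
       ┗━━━━━━━━━━━━━━━━━━━━━━━━━┗━━━━━━━━━━━━━━
                                                
                                                


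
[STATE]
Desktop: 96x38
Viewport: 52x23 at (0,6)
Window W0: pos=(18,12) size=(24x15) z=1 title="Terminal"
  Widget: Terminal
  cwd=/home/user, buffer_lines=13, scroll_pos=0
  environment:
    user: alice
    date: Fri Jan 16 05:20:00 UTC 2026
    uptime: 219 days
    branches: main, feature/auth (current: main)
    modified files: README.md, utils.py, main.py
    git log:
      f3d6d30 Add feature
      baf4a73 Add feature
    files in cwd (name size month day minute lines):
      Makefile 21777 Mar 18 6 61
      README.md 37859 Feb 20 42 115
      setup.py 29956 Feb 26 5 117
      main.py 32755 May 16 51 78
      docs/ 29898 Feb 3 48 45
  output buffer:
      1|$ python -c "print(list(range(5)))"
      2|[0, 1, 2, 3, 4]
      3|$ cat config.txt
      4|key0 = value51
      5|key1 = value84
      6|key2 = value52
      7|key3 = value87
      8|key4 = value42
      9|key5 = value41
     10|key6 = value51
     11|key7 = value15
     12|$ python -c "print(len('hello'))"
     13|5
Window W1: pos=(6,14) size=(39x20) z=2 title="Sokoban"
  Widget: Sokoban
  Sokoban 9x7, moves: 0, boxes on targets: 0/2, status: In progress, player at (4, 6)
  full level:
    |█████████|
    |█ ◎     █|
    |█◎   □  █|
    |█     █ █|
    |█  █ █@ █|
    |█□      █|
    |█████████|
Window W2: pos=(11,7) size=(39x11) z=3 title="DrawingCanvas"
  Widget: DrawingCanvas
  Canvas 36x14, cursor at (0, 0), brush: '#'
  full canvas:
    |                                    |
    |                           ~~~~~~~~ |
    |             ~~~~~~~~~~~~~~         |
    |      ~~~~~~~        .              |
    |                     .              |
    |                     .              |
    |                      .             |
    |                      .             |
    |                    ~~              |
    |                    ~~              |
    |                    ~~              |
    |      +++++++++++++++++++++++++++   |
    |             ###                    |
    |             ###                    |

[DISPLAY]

                                                    
           ┏━━━━━━━━━━━━━━━━━━━━━━━━━━━━━━━━━━━━━┓  
           ┃ DrawingCanvas                       ┃  
           ┠─────────────────────────────────────┨  
           ┃+                                    ┃  
           ┃                           ~~~~~~~~  ┃  
           ┃             ~~~~~~~~~~~~~~          ┃  
           ┃      ~~~~~~~        .               ┃  
      ┏━━━━┃                     .               ┃  
      ┃ Sok┃                     .               ┃  
      ┠────┃                      .              ┃  
      ┃████┗━━━━━━━━━━━━━━━━━━━━━━━━━━━━━━━━━━━━━┛  
      ┃█ ◎     █                            ┃       
      ┃█◎   □  █                            ┃       
      ┃█     █ █                            ┃       
      ┃█  █ █@ █                            ┃       
      ┃█□      █                            ┃       
      ┃█████████                            ┃       
      ┃Moves: 0  0/2                        ┃       
      ┃                                     ┃       
      ┃                                     ┃       
      ┃                                     ┃       
      ┃                                     ┃       


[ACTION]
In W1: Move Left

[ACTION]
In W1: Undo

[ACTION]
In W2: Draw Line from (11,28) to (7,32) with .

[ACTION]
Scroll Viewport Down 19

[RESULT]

      ┃ Sok┃                     .               ┃  
      ┠────┃                      .              ┃  
      ┃████┗━━━━━━━━━━━━━━━━━━━━━━━━━━━━━━━━━━━━━┛  
      ┃█ ◎     █                            ┃       
      ┃█◎   □  █                            ┃       
      ┃█     █ █                            ┃       
      ┃█  █ █@ █                            ┃       
      ┃█□      █                            ┃       
      ┃█████████                            ┃       
      ┃Moves: 0  0/2                        ┃       
      ┃                                     ┃       
      ┃                                     ┃       
      ┃                                     ┃       
      ┃                                     ┃       
      ┃                                     ┃       
      ┃                                     ┃       
      ┃                                     ┃       
      ┃                                     ┃       
      ┗━━━━━━━━━━━━━━━━━━━━━━━━━━━━━━━━━━━━━┛       
                                                    
                                                    
                                                    
                                                    


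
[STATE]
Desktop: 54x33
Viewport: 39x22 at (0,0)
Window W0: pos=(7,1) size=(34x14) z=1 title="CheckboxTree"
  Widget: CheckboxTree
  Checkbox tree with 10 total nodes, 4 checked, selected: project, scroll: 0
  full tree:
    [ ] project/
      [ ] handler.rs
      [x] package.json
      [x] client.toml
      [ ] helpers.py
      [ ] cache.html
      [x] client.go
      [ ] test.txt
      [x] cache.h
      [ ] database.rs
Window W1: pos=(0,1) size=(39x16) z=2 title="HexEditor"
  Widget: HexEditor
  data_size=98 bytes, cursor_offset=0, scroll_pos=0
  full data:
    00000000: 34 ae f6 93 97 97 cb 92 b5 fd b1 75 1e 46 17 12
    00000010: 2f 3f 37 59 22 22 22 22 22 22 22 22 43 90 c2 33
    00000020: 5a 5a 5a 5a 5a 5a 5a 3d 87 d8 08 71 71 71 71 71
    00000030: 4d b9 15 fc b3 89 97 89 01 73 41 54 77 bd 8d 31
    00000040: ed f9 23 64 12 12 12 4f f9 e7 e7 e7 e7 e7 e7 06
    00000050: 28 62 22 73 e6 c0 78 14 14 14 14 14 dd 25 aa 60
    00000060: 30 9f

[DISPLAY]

                                       
┏━━━━━━━━━━━━━━━━━━━━━━━━━━━━━━━━━━━━━┓
┃ HexEditor                           ┃
┠─────────────────────────────────────┨
┃00000000  34 ae f6 93 97 97 cb 92  b5┃
┃00000010  2f 3f 37 59 22 22 22 22  22┃
┃00000020  5a 5a 5a 5a 5a 5a 5a 3d  87┃
┃00000030  4d b9 15 fc b3 89 97 89  01┃
┃00000040  ed f9 23 64 12 12 12 4f  f9┃
┃00000050  28 62 22 73 e6 c0 78 14  14┃
┃00000060  30 9f                      ┃
┃                                     ┃
┃                                     ┃
┃                                     ┃
┃                                     ┃
┃                                     ┃
┗━━━━━━━━━━━━━━━━━━━━━━━━━━━━━━━━━━━━━┛
                                       
                                       
                                       
                                       
                                       


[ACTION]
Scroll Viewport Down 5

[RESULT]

┃00000010  2f 3f 37 59 22 22 22 22  22┃
┃00000020  5a 5a 5a 5a 5a 5a 5a 3d  87┃
┃00000030  4d b9 15 fc b3 89 97 89  01┃
┃00000040  ed f9 23 64 12 12 12 4f  f9┃
┃00000050  28 62 22 73 e6 c0 78 14  14┃
┃00000060  30 9f                      ┃
┃                                     ┃
┃                                     ┃
┃                                     ┃
┃                                     ┃
┃                                     ┃
┗━━━━━━━━━━━━━━━━━━━━━━━━━━━━━━━━━━━━━┛
                                       
                                       
                                       
                                       
                                       
                                       
                                       
                                       
                                       
                                       


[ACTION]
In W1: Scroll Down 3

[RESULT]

┃00000040  ed f9 23 64 12 12 12 4f  f9┃
┃00000050  28 62 22 73 e6 c0 78 14  14┃
┃00000060  30 9f                      ┃
┃                                     ┃
┃                                     ┃
┃                                     ┃
┃                                     ┃
┃                                     ┃
┃                                     ┃
┃                                     ┃
┃                                     ┃
┗━━━━━━━━━━━━━━━━━━━━━━━━━━━━━━━━━━━━━┛
                                       
                                       
                                       
                                       
                                       
                                       
                                       
                                       
                                       
                                       
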